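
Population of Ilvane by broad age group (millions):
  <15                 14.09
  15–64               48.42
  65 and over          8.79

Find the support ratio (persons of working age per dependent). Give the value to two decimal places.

Support ratio: 2.12

Support ratio = 48.42 / (14.09 + 8.79) = 48.42 / 22.88 = 2.12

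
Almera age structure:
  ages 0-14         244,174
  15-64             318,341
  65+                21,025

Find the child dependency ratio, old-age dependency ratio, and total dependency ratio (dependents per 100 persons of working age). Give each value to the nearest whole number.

Youth dependency ratio: 77
Old-age dependency ratio: 7
Total dependency ratio: 83

Youth dependency ratio = 244,174 / 318,341 × 100 = 77
Old-age dependency ratio = 21,025 / 318,341 × 100 = 7
Total dependency ratio = (244,174 + 21,025) / 318,341 × 100 = 265,199 / 318,341 × 100 = 83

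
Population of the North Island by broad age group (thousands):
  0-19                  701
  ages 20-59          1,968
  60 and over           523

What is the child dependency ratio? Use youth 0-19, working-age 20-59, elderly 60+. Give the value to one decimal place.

Youth dependency ratio: 35.6

Youth dependency ratio = 701 / 1,968 × 100 = 35.6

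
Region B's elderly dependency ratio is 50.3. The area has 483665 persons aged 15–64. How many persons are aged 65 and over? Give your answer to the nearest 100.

Aged 65 and over: 243300

Old-age dependency ratio = elderly / working-age × 100
50.3 = E / 483665 × 100
⇒ 243300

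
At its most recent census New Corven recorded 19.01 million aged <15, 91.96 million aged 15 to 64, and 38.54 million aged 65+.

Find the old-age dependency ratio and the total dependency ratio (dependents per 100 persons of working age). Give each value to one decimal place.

Old-age dependency ratio = 38.54 / 91.96 × 100 = 41.9
Total dependency ratio = (19.01 + 38.54) / 91.96 × 100 = 57.55 / 91.96 × 100 = 62.6

Old-age dependency ratio: 41.9
Total dependency ratio: 62.6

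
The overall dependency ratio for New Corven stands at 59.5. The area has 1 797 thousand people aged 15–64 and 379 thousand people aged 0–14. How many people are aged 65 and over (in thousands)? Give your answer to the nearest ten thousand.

Total dependency ratio = (youth + elderly) / working-age × 100
59.5 = (379 + E) / 1 797 × 100
⇒ 690

Aged 65 and over: 690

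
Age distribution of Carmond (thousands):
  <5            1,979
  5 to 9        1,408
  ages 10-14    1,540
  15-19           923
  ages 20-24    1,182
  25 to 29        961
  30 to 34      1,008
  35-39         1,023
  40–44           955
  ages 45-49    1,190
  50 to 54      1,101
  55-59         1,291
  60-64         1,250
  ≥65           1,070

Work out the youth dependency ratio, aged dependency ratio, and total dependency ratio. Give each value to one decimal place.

0–14: 1,979 + 1,408 + 1,540 = 4,927
15–64: 923 + 1,182 + 961 + 1,008 + 1,023 + 955 + 1,190 + 1,101 + 1,291 + 1,250 = 10,884
65+: 1,070
Youth dependency ratio = 4,927 / 10,884 × 100 = 45.3
Old-age dependency ratio = 1,070 / 10,884 × 100 = 9.8
Total dependency ratio = (4,927 + 1,070) / 10,884 × 100 = 5,997 / 10,884 × 100 = 55.1

Youth dependency ratio: 45.3
Old-age dependency ratio: 9.8
Total dependency ratio: 55.1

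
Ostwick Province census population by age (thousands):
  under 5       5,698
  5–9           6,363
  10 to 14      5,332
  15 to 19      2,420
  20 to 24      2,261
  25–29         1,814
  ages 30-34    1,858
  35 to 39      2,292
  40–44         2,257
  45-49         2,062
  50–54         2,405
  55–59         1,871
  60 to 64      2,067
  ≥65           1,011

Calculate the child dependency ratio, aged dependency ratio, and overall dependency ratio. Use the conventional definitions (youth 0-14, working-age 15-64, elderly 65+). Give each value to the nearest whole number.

0–14: 5,698 + 6,363 + 5,332 = 17,393
15–64: 2,420 + 2,261 + 1,814 + 1,858 + 2,292 + 2,257 + 2,062 + 2,405 + 1,871 + 2,067 = 21,307
65+: 1,011
Youth dependency ratio = 17,393 / 21,307 × 100 = 82
Old-age dependency ratio = 1,011 / 21,307 × 100 = 5
Total dependency ratio = (17,393 + 1,011) / 21,307 × 100 = 18,404 / 21,307 × 100 = 86

Youth dependency ratio: 82
Old-age dependency ratio: 5
Total dependency ratio: 86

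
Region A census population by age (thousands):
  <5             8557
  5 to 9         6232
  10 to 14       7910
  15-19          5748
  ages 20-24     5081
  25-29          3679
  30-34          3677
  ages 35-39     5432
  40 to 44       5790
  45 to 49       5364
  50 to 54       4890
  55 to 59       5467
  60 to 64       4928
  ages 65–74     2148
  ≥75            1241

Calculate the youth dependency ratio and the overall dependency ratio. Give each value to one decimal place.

Youth dependency ratio: 45.3
Total dependency ratio: 52.1

0–14: 8557 + 6232 + 7910 = 22699
15–64: 5748 + 5081 + 3679 + 3677 + 5432 + 5790 + 5364 + 4890 + 5467 + 4928 = 50056
65+: 2148 + 1241 = 3389
Youth dependency ratio = 22699 / 50056 × 100 = 45.3
Total dependency ratio = (22699 + 3389) / 50056 × 100 = 26088 / 50056 × 100 = 52.1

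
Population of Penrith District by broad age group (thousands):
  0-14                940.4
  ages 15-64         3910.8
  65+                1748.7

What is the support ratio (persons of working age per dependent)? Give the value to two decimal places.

Support ratio: 1.45

Support ratio = 3910.8 / (940.4 + 1748.7) = 3910.8 / 2689.1 = 1.45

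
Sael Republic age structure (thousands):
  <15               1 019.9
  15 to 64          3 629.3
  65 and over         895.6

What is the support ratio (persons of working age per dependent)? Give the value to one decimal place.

Support ratio: 1.9

Support ratio = 3 629.3 / (1 019.9 + 895.6) = 3 629.3 / 1 915.5 = 1.9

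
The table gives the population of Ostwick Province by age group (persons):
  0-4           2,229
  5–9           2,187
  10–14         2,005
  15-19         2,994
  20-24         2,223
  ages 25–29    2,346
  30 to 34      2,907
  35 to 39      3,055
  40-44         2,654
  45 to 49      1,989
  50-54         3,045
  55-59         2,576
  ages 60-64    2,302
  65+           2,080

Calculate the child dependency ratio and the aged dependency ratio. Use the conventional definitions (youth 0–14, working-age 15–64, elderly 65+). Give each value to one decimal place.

0–14: 2,229 + 2,187 + 2,005 = 6,421
15–64: 2,994 + 2,223 + 2,346 + 2,907 + 3,055 + 2,654 + 1,989 + 3,045 + 2,576 + 2,302 = 26,091
65+: 2,080
Youth dependency ratio = 6,421 / 26,091 × 100 = 24.6
Old-age dependency ratio = 2,080 / 26,091 × 100 = 8.0

Youth dependency ratio: 24.6
Old-age dependency ratio: 8.0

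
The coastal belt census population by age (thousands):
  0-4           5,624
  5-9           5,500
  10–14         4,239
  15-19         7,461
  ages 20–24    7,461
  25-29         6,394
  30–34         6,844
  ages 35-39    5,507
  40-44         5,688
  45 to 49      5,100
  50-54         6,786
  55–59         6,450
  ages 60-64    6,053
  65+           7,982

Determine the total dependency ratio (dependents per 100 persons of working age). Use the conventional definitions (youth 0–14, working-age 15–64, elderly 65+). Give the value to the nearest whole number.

0–14: 5,624 + 5,500 + 4,239 = 15,363
15–64: 7,461 + 7,461 + 6,394 + 6,844 + 5,507 + 5,688 + 5,100 + 6,786 + 6,450 + 6,053 = 63,744
65+: 7,982
Total dependency ratio = (15,363 + 7,982) / 63,744 × 100 = 23,345 / 63,744 × 100 = 37

Total dependency ratio: 37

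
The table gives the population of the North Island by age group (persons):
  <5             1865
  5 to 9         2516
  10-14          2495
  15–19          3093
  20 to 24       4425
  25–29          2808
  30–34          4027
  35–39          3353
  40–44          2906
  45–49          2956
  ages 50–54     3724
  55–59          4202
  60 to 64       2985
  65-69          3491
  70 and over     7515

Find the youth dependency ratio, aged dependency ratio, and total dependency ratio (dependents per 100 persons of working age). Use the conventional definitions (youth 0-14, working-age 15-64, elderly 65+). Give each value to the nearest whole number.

0–14: 1865 + 2516 + 2495 = 6876
15–64: 3093 + 4425 + 2808 + 4027 + 3353 + 2906 + 2956 + 3724 + 4202 + 2985 = 34479
65+: 3491 + 7515 = 11006
Youth dependency ratio = 6876 / 34479 × 100 = 20
Old-age dependency ratio = 11006 / 34479 × 100 = 32
Total dependency ratio = (6876 + 11006) / 34479 × 100 = 17882 / 34479 × 100 = 52

Youth dependency ratio: 20
Old-age dependency ratio: 32
Total dependency ratio: 52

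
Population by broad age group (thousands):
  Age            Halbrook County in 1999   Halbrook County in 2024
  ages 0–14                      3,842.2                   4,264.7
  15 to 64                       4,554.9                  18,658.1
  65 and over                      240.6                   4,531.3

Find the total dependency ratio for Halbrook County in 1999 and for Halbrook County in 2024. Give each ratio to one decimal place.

Halbrook County in 1999: (3,842.2 + 240.6) / 4,554.9 × 100 = 4,082.8 / 4,554.9 × 100 = 89.6
Halbrook County in 2024: (4,264.7 + 4,531.3) / 18,658.1 × 100 = 8,796.0 / 18,658.1 × 100 = 47.1

Halbrook County in 1999: 89.6
Halbrook County in 2024: 47.1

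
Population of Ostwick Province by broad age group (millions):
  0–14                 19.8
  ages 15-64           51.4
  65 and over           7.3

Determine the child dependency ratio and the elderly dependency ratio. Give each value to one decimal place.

Youth dependency ratio: 38.5
Old-age dependency ratio: 14.2

Youth dependency ratio = 19.8 / 51.4 × 100 = 38.5
Old-age dependency ratio = 7.3 / 51.4 × 100 = 14.2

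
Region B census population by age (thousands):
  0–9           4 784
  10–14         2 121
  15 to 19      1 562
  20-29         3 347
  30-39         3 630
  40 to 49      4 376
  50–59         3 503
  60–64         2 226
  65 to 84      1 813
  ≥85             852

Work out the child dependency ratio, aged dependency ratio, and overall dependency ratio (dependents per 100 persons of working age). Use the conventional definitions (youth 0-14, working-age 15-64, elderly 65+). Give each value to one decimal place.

0–14: 4 784 + 2 121 = 6 905
15–64: 1 562 + 3 347 + 3 630 + 4 376 + 3 503 + 2 226 = 18 644
65+: 1 813 + 852 = 2 665
Youth dependency ratio = 6 905 / 18 644 × 100 = 37.0
Old-age dependency ratio = 2 665 / 18 644 × 100 = 14.3
Total dependency ratio = (6 905 + 2 665) / 18 644 × 100 = 9 570 / 18 644 × 100 = 51.3

Youth dependency ratio: 37.0
Old-age dependency ratio: 14.3
Total dependency ratio: 51.3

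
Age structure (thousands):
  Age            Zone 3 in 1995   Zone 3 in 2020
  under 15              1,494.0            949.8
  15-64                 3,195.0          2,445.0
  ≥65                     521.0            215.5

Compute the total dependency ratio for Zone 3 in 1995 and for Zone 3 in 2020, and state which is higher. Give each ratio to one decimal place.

Zone 3 in 1995: (1,494.0 + 521.0) / 3,195.0 × 100 = 2,015.0 / 3,195.0 × 100 = 63.1
Zone 3 in 2020: (949.8 + 215.5) / 2,445.0 × 100 = 1,165.3 / 2,445.0 × 100 = 47.7

Zone 3 in 1995: 63.1
Zone 3 in 2020: 47.7
Higher: Zone 3 in 1995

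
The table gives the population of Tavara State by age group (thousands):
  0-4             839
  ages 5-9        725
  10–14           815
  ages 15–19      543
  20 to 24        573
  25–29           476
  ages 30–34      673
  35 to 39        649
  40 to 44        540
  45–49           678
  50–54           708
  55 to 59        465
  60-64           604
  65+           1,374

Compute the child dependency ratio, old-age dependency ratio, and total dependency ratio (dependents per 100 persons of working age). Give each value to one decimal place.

0–14: 839 + 725 + 815 = 2,379
15–64: 543 + 573 + 476 + 673 + 649 + 540 + 678 + 708 + 465 + 604 = 5,909
65+: 1,374
Youth dependency ratio = 2,379 / 5,909 × 100 = 40.3
Old-age dependency ratio = 1,374 / 5,909 × 100 = 23.3
Total dependency ratio = (2,379 + 1,374) / 5,909 × 100 = 3,753 / 5,909 × 100 = 63.5

Youth dependency ratio: 40.3
Old-age dependency ratio: 23.3
Total dependency ratio: 63.5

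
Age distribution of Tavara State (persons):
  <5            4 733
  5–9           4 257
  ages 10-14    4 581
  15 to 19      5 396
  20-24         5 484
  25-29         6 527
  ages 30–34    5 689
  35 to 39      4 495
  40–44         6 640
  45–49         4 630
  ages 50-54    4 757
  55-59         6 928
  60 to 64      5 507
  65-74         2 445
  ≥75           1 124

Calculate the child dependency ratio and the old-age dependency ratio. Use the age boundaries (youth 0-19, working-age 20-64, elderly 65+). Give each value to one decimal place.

0–19: 4 733 + 4 257 + 4 581 + 5 396 = 18 967
20–64: 5 484 + 6 527 + 5 689 + 4 495 + 6 640 + 4 630 + 4 757 + 6 928 + 5 507 = 50 657
65+: 2 445 + 1 124 = 3 569
Youth dependency ratio = 18 967 / 50 657 × 100 = 37.4
Old-age dependency ratio = 3 569 / 50 657 × 100 = 7.0

Youth dependency ratio: 37.4
Old-age dependency ratio: 7.0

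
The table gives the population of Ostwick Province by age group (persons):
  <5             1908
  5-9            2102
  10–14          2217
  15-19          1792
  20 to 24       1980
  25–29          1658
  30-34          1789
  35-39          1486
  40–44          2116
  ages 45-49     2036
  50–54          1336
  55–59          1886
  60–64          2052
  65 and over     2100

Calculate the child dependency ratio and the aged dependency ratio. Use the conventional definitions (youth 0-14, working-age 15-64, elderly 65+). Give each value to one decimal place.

0–14: 1908 + 2102 + 2217 = 6227
15–64: 1792 + 1980 + 1658 + 1789 + 1486 + 2116 + 2036 + 1336 + 1886 + 2052 = 18131
65+: 2100
Youth dependency ratio = 6227 / 18131 × 100 = 34.3
Old-age dependency ratio = 2100 / 18131 × 100 = 11.6

Youth dependency ratio: 34.3
Old-age dependency ratio: 11.6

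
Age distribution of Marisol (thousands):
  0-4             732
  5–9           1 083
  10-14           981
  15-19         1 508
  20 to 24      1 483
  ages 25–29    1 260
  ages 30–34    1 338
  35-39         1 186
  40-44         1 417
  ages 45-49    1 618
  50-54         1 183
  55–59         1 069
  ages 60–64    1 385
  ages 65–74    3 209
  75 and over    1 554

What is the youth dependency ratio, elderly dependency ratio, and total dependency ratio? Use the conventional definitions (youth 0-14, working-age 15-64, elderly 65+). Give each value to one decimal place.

Youth dependency ratio: 20.8
Old-age dependency ratio: 35.4
Total dependency ratio: 56.2

0–14: 732 + 1 083 + 981 = 2 796
15–64: 1 508 + 1 483 + 1 260 + 1 338 + 1 186 + 1 417 + 1 618 + 1 183 + 1 069 + 1 385 = 13 447
65+: 3 209 + 1 554 = 4 763
Youth dependency ratio = 2 796 / 13 447 × 100 = 20.8
Old-age dependency ratio = 4 763 / 13 447 × 100 = 35.4
Total dependency ratio = (2 796 + 4 763) / 13 447 × 100 = 7 559 / 13 447 × 100 = 56.2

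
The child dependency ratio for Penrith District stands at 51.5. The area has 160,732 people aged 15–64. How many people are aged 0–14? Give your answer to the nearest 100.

Youth dependency ratio = youth / working-age × 100
51.5 = Y / 160,732 × 100
⇒ 82,800

Aged 0–14: 82,800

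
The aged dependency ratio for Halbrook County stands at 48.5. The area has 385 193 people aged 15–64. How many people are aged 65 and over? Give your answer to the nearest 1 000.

Old-age dependency ratio = elderly / working-age × 100
48.5 = E / 385 193 × 100
⇒ 187 000

Aged 65 and over: 187 000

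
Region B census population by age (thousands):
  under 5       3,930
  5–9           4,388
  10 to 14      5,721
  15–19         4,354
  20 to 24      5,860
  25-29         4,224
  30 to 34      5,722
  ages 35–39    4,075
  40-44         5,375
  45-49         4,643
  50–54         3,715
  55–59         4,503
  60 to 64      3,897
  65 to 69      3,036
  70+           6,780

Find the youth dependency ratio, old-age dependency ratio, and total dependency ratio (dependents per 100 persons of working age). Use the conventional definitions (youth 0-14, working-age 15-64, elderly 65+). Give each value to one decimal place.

0–14: 3,930 + 4,388 + 5,721 = 14,039
15–64: 4,354 + 5,860 + 4,224 + 5,722 + 4,075 + 5,375 + 4,643 + 3,715 + 4,503 + 3,897 = 46,368
65+: 3,036 + 6,780 = 9,816
Youth dependency ratio = 14,039 / 46,368 × 100 = 30.3
Old-age dependency ratio = 9,816 / 46,368 × 100 = 21.2
Total dependency ratio = (14,039 + 9,816) / 46,368 × 100 = 23,855 / 46,368 × 100 = 51.4

Youth dependency ratio: 30.3
Old-age dependency ratio: 21.2
Total dependency ratio: 51.4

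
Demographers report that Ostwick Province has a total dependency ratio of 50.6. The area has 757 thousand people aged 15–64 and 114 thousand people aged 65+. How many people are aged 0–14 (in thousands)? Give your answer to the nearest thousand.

Aged 0–14: 269

Total dependency ratio = (youth + elderly) / working-age × 100
50.6 = (Y + 114) / 757 × 100
⇒ 269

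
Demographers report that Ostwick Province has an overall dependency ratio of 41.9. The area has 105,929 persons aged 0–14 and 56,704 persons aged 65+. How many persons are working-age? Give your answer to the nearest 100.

Working-age: 388,100

Total dependency ratio = (youth + elderly) / working-age × 100
41.9 = (105,929 + 56,704) / W × 100
⇒ 388,100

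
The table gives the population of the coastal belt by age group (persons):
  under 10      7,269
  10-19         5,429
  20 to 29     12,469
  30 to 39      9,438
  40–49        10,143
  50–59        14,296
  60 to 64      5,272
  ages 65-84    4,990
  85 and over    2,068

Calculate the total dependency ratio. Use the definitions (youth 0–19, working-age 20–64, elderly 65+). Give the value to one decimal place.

0–19: 7,269 + 5,429 = 12,698
20–64: 12,469 + 9,438 + 10,143 + 14,296 + 5,272 = 51,618
65+: 4,990 + 2,068 = 7,058
Total dependency ratio = (12,698 + 7,058) / 51,618 × 100 = 19,756 / 51,618 × 100 = 38.3

Total dependency ratio: 38.3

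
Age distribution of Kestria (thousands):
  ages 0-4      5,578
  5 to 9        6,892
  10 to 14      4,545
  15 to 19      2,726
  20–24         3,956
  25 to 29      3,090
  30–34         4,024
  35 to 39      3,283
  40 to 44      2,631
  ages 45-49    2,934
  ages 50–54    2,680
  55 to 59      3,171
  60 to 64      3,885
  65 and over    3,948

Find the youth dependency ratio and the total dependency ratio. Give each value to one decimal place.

0–14: 5,578 + 6,892 + 4,545 = 17,015
15–64: 2,726 + 3,956 + 3,090 + 4,024 + 3,283 + 2,631 + 2,934 + 2,680 + 3,171 + 3,885 = 32,380
65+: 3,948
Youth dependency ratio = 17,015 / 32,380 × 100 = 52.5
Total dependency ratio = (17,015 + 3,948) / 32,380 × 100 = 20,963 / 32,380 × 100 = 64.7

Youth dependency ratio: 52.5
Total dependency ratio: 64.7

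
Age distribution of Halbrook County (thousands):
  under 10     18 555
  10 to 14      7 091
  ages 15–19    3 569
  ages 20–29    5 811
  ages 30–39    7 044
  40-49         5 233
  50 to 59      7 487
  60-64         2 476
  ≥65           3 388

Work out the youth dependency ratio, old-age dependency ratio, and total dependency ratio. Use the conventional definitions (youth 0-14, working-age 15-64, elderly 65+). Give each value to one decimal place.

0–14: 18 555 + 7 091 = 25 646
15–64: 3 569 + 5 811 + 7 044 + 5 233 + 7 487 + 2 476 = 31 620
65+: 3 388
Youth dependency ratio = 25 646 / 31 620 × 100 = 81.1
Old-age dependency ratio = 3 388 / 31 620 × 100 = 10.7
Total dependency ratio = (25 646 + 3 388) / 31 620 × 100 = 29 034 / 31 620 × 100 = 91.8

Youth dependency ratio: 81.1
Old-age dependency ratio: 10.7
Total dependency ratio: 91.8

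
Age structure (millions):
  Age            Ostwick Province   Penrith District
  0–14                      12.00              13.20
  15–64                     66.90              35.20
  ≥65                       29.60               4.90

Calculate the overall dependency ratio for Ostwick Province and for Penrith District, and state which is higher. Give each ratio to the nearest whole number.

Ostwick Province: 62
Penrith District: 51
Higher: Ostwick Province

Ostwick Province: (12.00 + 29.60) / 66.90 × 100 = 41.60 / 66.90 × 100 = 62
Penrith District: (13.20 + 4.90) / 35.20 × 100 = 18.10 / 35.20 × 100 = 51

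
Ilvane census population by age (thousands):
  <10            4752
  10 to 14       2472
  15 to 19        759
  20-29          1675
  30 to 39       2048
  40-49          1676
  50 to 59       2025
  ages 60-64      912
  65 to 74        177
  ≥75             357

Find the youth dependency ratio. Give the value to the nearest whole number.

0–14: 4752 + 2472 = 7224
15–64: 759 + 1675 + 2048 + 1676 + 2025 + 912 = 9095
65+: 177 + 357 = 534
Youth dependency ratio = 7224 / 9095 × 100 = 79

Youth dependency ratio: 79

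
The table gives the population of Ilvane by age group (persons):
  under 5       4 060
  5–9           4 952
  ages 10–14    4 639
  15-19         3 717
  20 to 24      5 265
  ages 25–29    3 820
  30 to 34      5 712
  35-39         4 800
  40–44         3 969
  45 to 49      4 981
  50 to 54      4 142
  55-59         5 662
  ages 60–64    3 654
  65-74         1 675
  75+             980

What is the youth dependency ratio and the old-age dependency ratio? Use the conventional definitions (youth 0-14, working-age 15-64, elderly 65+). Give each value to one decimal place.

Youth dependency ratio: 29.9
Old-age dependency ratio: 5.8

0–14: 4 060 + 4 952 + 4 639 = 13 651
15–64: 3 717 + 5 265 + 3 820 + 5 712 + 4 800 + 3 969 + 4 981 + 4 142 + 5 662 + 3 654 = 45 722
65+: 1 675 + 980 = 2 655
Youth dependency ratio = 13 651 / 45 722 × 100 = 29.9
Old-age dependency ratio = 2 655 / 45 722 × 100 = 5.8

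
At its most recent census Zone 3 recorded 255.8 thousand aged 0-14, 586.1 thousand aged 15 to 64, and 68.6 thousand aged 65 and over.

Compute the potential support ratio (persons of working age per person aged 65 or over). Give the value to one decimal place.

Potential support ratio: 8.5

Potential support ratio = 586.1 / 68.6 = 8.5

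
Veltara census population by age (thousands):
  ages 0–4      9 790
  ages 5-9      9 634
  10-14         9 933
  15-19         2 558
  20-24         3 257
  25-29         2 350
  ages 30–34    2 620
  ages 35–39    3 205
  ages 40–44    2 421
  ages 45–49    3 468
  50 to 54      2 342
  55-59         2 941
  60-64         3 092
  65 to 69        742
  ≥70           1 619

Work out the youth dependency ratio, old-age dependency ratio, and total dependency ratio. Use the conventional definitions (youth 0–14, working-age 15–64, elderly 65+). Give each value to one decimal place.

Youth dependency ratio: 103.9
Old-age dependency ratio: 8.4
Total dependency ratio: 112.3

0–14: 9 790 + 9 634 + 9 933 = 29 357
15–64: 2 558 + 3 257 + 2 350 + 2 620 + 3 205 + 2 421 + 3 468 + 2 342 + 2 941 + 3 092 = 28 254
65+: 742 + 1 619 = 2 361
Youth dependency ratio = 29 357 / 28 254 × 100 = 103.9
Old-age dependency ratio = 2 361 / 28 254 × 100 = 8.4
Total dependency ratio = (29 357 + 2 361) / 28 254 × 100 = 31 718 / 28 254 × 100 = 112.3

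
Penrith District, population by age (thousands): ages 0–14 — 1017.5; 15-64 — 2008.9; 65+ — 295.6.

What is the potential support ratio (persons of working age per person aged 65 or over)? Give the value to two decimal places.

Potential support ratio = 2008.9 / 295.6 = 6.80

Potential support ratio: 6.80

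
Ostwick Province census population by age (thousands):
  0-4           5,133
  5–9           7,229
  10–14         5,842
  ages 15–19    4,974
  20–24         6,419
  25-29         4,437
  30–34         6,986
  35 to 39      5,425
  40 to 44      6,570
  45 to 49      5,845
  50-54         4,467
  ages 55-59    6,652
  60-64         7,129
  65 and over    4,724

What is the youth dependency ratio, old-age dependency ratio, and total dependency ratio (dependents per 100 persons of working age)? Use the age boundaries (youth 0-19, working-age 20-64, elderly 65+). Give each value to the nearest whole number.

0–19: 5,133 + 7,229 + 5,842 + 4,974 = 23,178
20–64: 6,419 + 4,437 + 6,986 + 5,425 + 6,570 + 5,845 + 4,467 + 6,652 + 7,129 = 53,930
65+: 4,724
Youth dependency ratio = 23,178 / 53,930 × 100 = 43
Old-age dependency ratio = 4,724 / 53,930 × 100 = 9
Total dependency ratio = (23,178 + 4,724) / 53,930 × 100 = 27,902 / 53,930 × 100 = 52

Youth dependency ratio: 43
Old-age dependency ratio: 9
Total dependency ratio: 52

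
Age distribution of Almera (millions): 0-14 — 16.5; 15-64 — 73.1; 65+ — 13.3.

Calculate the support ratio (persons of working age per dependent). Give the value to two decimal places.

Support ratio = 73.1 / (16.5 + 13.3) = 73.1 / 29.8 = 2.45

Support ratio: 2.45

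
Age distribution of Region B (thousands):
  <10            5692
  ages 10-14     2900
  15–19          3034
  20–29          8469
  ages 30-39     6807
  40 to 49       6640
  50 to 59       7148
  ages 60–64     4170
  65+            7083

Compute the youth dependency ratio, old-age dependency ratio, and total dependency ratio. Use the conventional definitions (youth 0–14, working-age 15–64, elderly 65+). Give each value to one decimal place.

Youth dependency ratio: 23.7
Old-age dependency ratio: 19.5
Total dependency ratio: 43.2

0–14: 5692 + 2900 = 8592
15–64: 3034 + 8469 + 6807 + 6640 + 7148 + 4170 = 36268
65+: 7083
Youth dependency ratio = 8592 / 36268 × 100 = 23.7
Old-age dependency ratio = 7083 / 36268 × 100 = 19.5
Total dependency ratio = (8592 + 7083) / 36268 × 100 = 15675 / 36268 × 100 = 43.2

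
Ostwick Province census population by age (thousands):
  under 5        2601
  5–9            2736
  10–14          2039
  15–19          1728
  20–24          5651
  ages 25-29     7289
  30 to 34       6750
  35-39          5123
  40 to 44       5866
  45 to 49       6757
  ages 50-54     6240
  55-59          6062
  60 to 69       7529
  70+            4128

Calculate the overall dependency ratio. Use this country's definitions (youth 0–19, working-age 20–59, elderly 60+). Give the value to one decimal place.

Total dependency ratio: 41.7

0–19: 2601 + 2736 + 2039 + 1728 = 9104
20–59: 5651 + 7289 + 6750 + 5123 + 5866 + 6757 + 6240 + 6062 = 49738
60+: 7529 + 4128 = 11657
Total dependency ratio = (9104 + 11657) / 49738 × 100 = 20761 / 49738 × 100 = 41.7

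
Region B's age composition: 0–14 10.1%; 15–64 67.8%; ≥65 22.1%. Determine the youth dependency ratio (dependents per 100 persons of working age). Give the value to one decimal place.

Youth dependency ratio: 14.9

Youth dependency ratio = 10.1 / 67.8 × 100 = 14.9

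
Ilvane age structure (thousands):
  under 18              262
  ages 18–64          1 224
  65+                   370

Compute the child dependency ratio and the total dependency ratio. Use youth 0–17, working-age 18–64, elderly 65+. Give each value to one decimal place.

Youth dependency ratio: 21.4
Total dependency ratio: 51.6

Youth dependency ratio = 262 / 1 224 × 100 = 21.4
Total dependency ratio = (262 + 370) / 1 224 × 100 = 632 / 1 224 × 100 = 51.6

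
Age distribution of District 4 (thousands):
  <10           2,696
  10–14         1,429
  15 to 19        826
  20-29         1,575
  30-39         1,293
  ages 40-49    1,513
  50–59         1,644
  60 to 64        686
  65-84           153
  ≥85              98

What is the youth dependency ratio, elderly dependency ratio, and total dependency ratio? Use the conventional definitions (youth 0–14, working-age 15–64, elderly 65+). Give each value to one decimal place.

0–14: 2,696 + 1,429 = 4,125
15–64: 826 + 1,575 + 1,293 + 1,513 + 1,644 + 686 = 7,537
65+: 153 + 98 = 251
Youth dependency ratio = 4,125 / 7,537 × 100 = 54.7
Old-age dependency ratio = 251 / 7,537 × 100 = 3.3
Total dependency ratio = (4,125 + 251) / 7,537 × 100 = 4,376 / 7,537 × 100 = 58.1

Youth dependency ratio: 54.7
Old-age dependency ratio: 3.3
Total dependency ratio: 58.1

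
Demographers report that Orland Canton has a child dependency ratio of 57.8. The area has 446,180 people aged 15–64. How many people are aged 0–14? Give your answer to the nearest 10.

Aged 0–14: 257,890

Youth dependency ratio = youth / working-age × 100
57.8 = Y / 446,180 × 100
⇒ 257,890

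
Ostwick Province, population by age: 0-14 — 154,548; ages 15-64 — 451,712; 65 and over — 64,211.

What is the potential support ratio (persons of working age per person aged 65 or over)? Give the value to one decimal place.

Potential support ratio: 7.0

Potential support ratio = 451,712 / 64,211 = 7.0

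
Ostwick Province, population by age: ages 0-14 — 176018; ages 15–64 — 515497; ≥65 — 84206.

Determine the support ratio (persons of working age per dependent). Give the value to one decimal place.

Support ratio: 2.0

Support ratio = 515497 / (176018 + 84206) = 515497 / 260224 = 2.0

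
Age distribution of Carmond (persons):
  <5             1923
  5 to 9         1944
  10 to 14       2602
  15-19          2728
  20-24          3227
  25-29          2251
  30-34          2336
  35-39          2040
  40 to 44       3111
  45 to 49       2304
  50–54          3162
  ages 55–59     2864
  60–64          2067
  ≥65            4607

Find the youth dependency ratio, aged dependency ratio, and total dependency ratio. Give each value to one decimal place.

Youth dependency ratio: 24.8
Old-age dependency ratio: 17.7
Total dependency ratio: 42.5

0–14: 1923 + 1944 + 2602 = 6469
15–64: 2728 + 3227 + 2251 + 2336 + 2040 + 3111 + 2304 + 3162 + 2864 + 2067 = 26090
65+: 4607
Youth dependency ratio = 6469 / 26090 × 100 = 24.8
Old-age dependency ratio = 4607 / 26090 × 100 = 17.7
Total dependency ratio = (6469 + 4607) / 26090 × 100 = 11076 / 26090 × 100 = 42.5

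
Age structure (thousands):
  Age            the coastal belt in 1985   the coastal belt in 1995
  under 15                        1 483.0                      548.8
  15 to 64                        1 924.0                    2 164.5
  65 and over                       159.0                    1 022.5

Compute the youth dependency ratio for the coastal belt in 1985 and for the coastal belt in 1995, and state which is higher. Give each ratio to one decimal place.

the coastal belt in 1985: 1 483.0 / 1 924.0 × 100 = 77.1
the coastal belt in 1995: 548.8 / 2 164.5 × 100 = 25.4

the coastal belt in 1985: 77.1
the coastal belt in 1995: 25.4
Higher: the coastal belt in 1985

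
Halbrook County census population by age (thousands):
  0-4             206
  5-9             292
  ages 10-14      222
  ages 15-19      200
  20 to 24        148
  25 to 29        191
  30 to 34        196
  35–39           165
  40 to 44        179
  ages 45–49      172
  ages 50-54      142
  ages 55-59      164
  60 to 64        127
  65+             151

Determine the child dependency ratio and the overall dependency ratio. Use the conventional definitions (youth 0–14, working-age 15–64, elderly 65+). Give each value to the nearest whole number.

Youth dependency ratio: 43
Total dependency ratio: 52

0–14: 206 + 292 + 222 = 720
15–64: 200 + 148 + 191 + 196 + 165 + 179 + 172 + 142 + 164 + 127 = 1,684
65+: 151
Youth dependency ratio = 720 / 1,684 × 100 = 43
Total dependency ratio = (720 + 151) / 1,684 × 100 = 871 / 1,684 × 100 = 52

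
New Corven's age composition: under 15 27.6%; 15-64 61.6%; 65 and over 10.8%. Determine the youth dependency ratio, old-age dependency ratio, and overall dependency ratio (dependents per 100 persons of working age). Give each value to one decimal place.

Youth dependency ratio = 27.6 / 61.6 × 100 = 44.8
Old-age dependency ratio = 10.8 / 61.6 × 100 = 17.5
Total dependency ratio = (27.6 + 10.8) / 61.6 × 100 = 38.4 / 61.6 × 100 = 62.3

Youth dependency ratio: 44.8
Old-age dependency ratio: 17.5
Total dependency ratio: 62.3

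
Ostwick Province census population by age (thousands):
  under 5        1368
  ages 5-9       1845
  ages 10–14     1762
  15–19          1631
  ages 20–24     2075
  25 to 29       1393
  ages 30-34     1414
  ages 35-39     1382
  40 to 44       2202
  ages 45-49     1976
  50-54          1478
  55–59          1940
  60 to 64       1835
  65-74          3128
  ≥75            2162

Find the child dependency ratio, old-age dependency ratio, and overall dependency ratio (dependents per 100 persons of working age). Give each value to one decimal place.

0–14: 1368 + 1845 + 1762 = 4975
15–64: 1631 + 2075 + 1393 + 1414 + 1382 + 2202 + 1976 + 1478 + 1940 + 1835 = 17326
65+: 3128 + 2162 = 5290
Youth dependency ratio = 4975 / 17326 × 100 = 28.7
Old-age dependency ratio = 5290 / 17326 × 100 = 30.5
Total dependency ratio = (4975 + 5290) / 17326 × 100 = 10265 / 17326 × 100 = 59.2

Youth dependency ratio: 28.7
Old-age dependency ratio: 30.5
Total dependency ratio: 59.2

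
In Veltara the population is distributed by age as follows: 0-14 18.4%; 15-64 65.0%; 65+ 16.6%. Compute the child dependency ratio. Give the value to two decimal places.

Youth dependency ratio = 18.4 / 65.0 × 100 = 28.31

Youth dependency ratio: 28.31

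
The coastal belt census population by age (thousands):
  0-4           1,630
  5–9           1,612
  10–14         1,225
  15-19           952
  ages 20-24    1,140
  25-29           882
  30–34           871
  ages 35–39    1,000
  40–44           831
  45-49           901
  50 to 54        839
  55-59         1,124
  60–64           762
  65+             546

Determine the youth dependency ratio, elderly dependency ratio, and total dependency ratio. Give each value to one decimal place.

Youth dependency ratio: 48.0
Old-age dependency ratio: 5.9
Total dependency ratio: 53.9

0–14: 1,630 + 1,612 + 1,225 = 4,467
15–64: 952 + 1,140 + 882 + 871 + 1,000 + 831 + 901 + 839 + 1,124 + 762 = 9,302
65+: 546
Youth dependency ratio = 4,467 / 9,302 × 100 = 48.0
Old-age dependency ratio = 546 / 9,302 × 100 = 5.9
Total dependency ratio = (4,467 + 546) / 9,302 × 100 = 5,013 / 9,302 × 100 = 53.9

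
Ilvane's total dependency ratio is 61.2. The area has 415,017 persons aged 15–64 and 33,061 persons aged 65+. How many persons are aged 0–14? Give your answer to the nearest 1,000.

Total dependency ratio = (youth + elderly) / working-age × 100
61.2 = (Y + 33,061) / 415,017 × 100
⇒ 221,000

Aged 0–14: 221,000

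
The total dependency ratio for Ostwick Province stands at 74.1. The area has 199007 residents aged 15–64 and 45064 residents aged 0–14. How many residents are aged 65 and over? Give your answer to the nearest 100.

Total dependency ratio = (youth + elderly) / working-age × 100
74.1 = (45064 + E) / 199007 × 100
⇒ 102400

Aged 65 and over: 102400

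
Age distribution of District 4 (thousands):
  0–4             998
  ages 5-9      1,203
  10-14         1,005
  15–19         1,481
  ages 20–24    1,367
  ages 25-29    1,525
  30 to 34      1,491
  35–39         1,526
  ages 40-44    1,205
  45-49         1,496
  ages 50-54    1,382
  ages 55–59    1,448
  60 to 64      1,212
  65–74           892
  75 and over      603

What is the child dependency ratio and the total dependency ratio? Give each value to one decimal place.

0–14: 998 + 1,203 + 1,005 = 3,206
15–64: 1,481 + 1,367 + 1,525 + 1,491 + 1,526 + 1,205 + 1,496 + 1,382 + 1,448 + 1,212 = 14,133
65+: 892 + 603 = 1,495
Youth dependency ratio = 3,206 / 14,133 × 100 = 22.7
Total dependency ratio = (3,206 + 1,495) / 14,133 × 100 = 4,701 / 14,133 × 100 = 33.3

Youth dependency ratio: 22.7
Total dependency ratio: 33.3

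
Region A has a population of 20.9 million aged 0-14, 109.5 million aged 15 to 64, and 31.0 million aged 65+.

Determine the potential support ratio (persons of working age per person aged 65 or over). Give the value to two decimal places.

Potential support ratio: 3.53

Potential support ratio = 109.5 / 31.0 = 3.53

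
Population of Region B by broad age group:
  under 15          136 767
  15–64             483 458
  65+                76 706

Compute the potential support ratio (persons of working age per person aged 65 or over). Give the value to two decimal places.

Potential support ratio: 6.30

Potential support ratio = 483 458 / 76 706 = 6.30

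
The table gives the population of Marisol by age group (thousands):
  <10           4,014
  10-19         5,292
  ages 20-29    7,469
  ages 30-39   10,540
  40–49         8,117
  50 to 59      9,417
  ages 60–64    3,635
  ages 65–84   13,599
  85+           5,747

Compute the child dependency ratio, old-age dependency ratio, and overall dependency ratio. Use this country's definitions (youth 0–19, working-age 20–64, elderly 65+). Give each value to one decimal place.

0–19: 4,014 + 5,292 = 9,306
20–64: 7,469 + 10,540 + 8,117 + 9,417 + 3,635 = 39,178
65+: 13,599 + 5,747 = 19,346
Youth dependency ratio = 9,306 / 39,178 × 100 = 23.8
Old-age dependency ratio = 19,346 / 39,178 × 100 = 49.4
Total dependency ratio = (9,306 + 19,346) / 39,178 × 100 = 28,652 / 39,178 × 100 = 73.1

Youth dependency ratio: 23.8
Old-age dependency ratio: 49.4
Total dependency ratio: 73.1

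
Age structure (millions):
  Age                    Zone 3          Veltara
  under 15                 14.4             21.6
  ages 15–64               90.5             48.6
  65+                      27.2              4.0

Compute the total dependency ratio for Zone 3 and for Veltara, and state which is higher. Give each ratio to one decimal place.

Zone 3: 46.0
Veltara: 52.7
Higher: Veltara

Zone 3: (14.4 + 27.2) / 90.5 × 100 = 41.6 / 90.5 × 100 = 46.0
Veltara: (21.6 + 4.0) / 48.6 × 100 = 25.6 / 48.6 × 100 = 52.7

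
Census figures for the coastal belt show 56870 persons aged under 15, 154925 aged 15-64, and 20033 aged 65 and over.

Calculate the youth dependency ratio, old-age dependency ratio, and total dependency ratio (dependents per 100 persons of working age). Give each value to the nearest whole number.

Youth dependency ratio: 37
Old-age dependency ratio: 13
Total dependency ratio: 50

Youth dependency ratio = 56870 / 154925 × 100 = 37
Old-age dependency ratio = 20033 / 154925 × 100 = 13
Total dependency ratio = (56870 + 20033) / 154925 × 100 = 76903 / 154925 × 100 = 50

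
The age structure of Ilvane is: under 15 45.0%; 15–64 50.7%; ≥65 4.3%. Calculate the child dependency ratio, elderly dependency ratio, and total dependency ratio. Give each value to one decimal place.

Youth dependency ratio = 45.0 / 50.7 × 100 = 88.8
Old-age dependency ratio = 4.3 / 50.7 × 100 = 8.5
Total dependency ratio = (45.0 + 4.3) / 50.7 × 100 = 49.3 / 50.7 × 100 = 97.2

Youth dependency ratio: 88.8
Old-age dependency ratio: 8.5
Total dependency ratio: 97.2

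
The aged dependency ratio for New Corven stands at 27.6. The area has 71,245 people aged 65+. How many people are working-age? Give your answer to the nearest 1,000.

Working-age: 258,000

Old-age dependency ratio = elderly / working-age × 100
27.6 = 71,245 / W × 100
⇒ 258,000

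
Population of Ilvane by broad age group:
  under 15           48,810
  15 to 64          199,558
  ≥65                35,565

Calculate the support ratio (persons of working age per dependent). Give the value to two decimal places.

Support ratio: 2.37

Support ratio = 199,558 / (48,810 + 35,565) = 199,558 / 84,375 = 2.37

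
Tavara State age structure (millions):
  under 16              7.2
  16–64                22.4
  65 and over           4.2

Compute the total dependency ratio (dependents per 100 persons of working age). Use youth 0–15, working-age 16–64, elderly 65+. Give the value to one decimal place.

Total dependency ratio = (7.2 + 4.2) / 22.4 × 100 = 11.4 / 22.4 × 100 = 50.9

Total dependency ratio: 50.9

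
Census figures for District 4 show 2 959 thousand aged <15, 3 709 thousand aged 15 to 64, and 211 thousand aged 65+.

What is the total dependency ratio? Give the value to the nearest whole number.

Total dependency ratio = (2 959 + 211) / 3 709 × 100 = 3 170 / 3 709 × 100 = 85

Total dependency ratio: 85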